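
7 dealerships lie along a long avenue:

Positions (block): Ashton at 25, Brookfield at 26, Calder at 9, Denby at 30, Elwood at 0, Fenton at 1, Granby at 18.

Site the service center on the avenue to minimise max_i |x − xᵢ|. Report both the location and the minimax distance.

location 15, max distance 15

The 1-center on a line is the midpoint of the two extreme points: leftmost at 0, rightmost at 30.
Optimal location = (0 + 30)/2 = 15; maximum distance = (30 − 0)/2 = 15.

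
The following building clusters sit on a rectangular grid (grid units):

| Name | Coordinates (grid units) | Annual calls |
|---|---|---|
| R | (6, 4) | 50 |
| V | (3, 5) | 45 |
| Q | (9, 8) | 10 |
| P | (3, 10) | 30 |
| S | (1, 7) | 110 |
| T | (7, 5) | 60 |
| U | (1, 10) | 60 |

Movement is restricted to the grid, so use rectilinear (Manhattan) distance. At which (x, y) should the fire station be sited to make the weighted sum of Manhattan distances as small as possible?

Manhattan distance separates: Σwᵢ(|x−xᵢ|+|y−yᵢ|) = Σwᵢ|x−xᵢ| + Σwᵢ|y−yᵢ|, so x and y are optimised independently as 1-D weighted medians.
Total weight W = 365; half = 182.5.
x-coordinate, sorted with cumulative weight:
  x=1 (S, w=110) cum 110
  x=1 (U, w=60) cum 170
  x=3 (V, w=45) cum 215  ← median
  x=3 (P, w=30) cum 245
  x=6 (R, w=50) cum 295
  x=7 (T, w=60) cum 355
  x=9 (Q, w=10) cum 365
⇒ x* = 3
y-coordinate, sorted with cumulative weight:
  y=4 (R, w=50) cum 50
  y=5 (V, w=45) cum 95
  y=5 (T, w=60) cum 155
  y=7 (S, w=110) cum 265  ← median
  y=8 (Q, w=10) cum 275
  y=10 (P, w=30) cum 305
  y=10 (U, w=60) cum 365
⇒ y* = 7

(3, 7)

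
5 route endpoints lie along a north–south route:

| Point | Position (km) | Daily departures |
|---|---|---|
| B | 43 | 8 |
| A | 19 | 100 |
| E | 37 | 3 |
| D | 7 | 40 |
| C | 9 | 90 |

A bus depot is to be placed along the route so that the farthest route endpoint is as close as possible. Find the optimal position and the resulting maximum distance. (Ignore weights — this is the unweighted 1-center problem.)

location 25, max distance 18

The 1-center on a line is the midpoint of the two extreme points: leftmost at 7, rightmost at 43.
Optimal location = (7 + 43)/2 = 25; maximum distance = (43 − 7)/2 = 18.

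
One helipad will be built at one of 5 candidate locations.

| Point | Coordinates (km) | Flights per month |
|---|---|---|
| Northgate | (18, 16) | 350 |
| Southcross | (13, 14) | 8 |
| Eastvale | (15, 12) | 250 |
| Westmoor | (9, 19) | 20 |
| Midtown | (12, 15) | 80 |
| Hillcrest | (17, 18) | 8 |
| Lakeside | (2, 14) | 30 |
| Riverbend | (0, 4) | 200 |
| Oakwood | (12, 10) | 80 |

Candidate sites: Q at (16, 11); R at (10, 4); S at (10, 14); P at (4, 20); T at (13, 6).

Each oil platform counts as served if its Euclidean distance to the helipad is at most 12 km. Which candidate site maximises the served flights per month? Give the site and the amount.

Coverage radius r = 12 km; a point is covered iff (Δx)²+(Δy)² ≤ 12² = 144.
  Q (16, 11): covers {Northgate, Southcross, Eastvale, Westmoor, Midtown, Hillcrest, Oakwood} → 796
  R (10, 4): covers {Southcross, Eastvale, Midtown, Riverbend, Oakwood} → 618
  S (10, 14): covers {Northgate, Southcross, Eastvale, Westmoor, Midtown, Hillcrest, Lakeside, Oakwood} → 826
  P (4, 20): covers {Southcross, Westmoor, Midtown, Lakeside} → 138
  T (13, 6): covers {Northgate, Southcross, Eastvale, Midtown, Oakwood} → 768
Maximum coverage at S: 826 flights per month.

S, covering 826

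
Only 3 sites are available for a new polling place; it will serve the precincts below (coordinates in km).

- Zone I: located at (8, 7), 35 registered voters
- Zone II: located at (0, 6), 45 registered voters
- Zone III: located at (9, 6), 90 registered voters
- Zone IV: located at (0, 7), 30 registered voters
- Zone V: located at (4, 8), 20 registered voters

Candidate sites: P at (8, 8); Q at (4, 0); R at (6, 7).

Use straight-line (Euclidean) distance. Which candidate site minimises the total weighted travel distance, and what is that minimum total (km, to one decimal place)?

Total weighted distance at each candidate:
  P (8, 8): total = 929.2
  Q (4, 0): total = 1711.5
  R (6, 7): total = 853.1
Minimum is at R with total 853.1 km.

R, total 853.1 km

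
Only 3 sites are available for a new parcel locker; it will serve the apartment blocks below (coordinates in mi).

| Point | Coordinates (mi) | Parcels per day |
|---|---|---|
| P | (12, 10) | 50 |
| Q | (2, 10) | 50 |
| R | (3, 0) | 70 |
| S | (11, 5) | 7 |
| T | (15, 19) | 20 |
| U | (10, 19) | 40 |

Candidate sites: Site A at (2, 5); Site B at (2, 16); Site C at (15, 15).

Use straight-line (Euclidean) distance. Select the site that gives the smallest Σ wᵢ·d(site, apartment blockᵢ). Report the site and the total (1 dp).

Site A, total 2256.0 mi

Total weighted distance at each candidate:
  Site A (2, 5): total = 2256.0
  Site B (2, 16): total = 2713.4
  Site C (15, 15): total = 2744.1
Minimum is at Site A with total 2256.0 mi.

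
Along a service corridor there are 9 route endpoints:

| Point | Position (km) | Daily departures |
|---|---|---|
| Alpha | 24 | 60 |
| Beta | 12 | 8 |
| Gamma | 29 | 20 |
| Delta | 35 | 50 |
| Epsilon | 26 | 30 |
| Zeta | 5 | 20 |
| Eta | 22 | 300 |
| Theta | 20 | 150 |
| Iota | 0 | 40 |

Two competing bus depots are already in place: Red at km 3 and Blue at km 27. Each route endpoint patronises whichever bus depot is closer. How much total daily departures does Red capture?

68

The indifferent point is the midpoint (3+27)/2 = 15; route endpoints left of it (closer to Red at 3) go to Red, those right go to Blue.
  Iota at 0 (w=40) → Red
  Zeta at 5 (w=20) → Red
  Beta at 12 (w=8) → Red
  Theta at 20 (w=150) → Blue
  Eta at 22 (w=300) → Blue
  Alpha at 24 (w=60) → Blue
  Epsilon at 26 (w=30) → Blue
  Gamma at 29 (w=20) → Blue
  Delta at 35 (w=50) → Blue
Red captures 68; Blue captures 610.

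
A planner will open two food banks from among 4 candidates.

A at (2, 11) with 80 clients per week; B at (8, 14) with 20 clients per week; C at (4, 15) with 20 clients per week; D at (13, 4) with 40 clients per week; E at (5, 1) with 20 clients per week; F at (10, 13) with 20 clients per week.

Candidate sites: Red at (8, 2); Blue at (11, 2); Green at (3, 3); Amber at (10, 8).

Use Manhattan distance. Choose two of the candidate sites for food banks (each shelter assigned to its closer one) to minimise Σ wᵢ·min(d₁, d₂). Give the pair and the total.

Evaluate every pair (each demand assigned to the nearer of the two):
  {Green, Amber}: total = 1600
  {Blue, Amber}: total = 1700
  {Red, Amber}: total = 1760
  {Blue, Green}: total = 1760
  {Red, Green}: total = 1840
  {Red, Blue}: total = 2260
Best pair: {Green, Amber} with total 1600.

{Green, Amber}, total 1600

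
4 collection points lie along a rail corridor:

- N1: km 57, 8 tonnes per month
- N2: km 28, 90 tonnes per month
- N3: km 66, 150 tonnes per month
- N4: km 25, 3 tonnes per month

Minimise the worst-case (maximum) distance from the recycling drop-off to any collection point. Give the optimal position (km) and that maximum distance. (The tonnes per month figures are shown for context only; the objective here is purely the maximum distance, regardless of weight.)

The 1-center on a line is the midpoint of the two extreme points: leftmost at 25, rightmost at 66.
Optimal location = (25 + 66)/2 = 45.5; maximum distance = (66 − 25)/2 = 20.5.

location 45.5, max distance 20.5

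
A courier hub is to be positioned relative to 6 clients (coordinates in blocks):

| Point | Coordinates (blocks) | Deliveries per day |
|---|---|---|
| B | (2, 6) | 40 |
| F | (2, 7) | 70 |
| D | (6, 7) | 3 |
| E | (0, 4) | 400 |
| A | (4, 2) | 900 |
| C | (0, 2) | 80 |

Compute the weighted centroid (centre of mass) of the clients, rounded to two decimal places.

(2.57, 2.89)

The minimiser of Σwᵢ‖p−pᵢ‖² is the weighted centroid p* = (Σwᵢpᵢ)/(Σwᵢ).
Σwᵢ = 1493.
Σwᵢxᵢ = 40·2 + 70·2 + 3·6 + 400·0 + 900·4 + 80·0 = 3838.
Σwᵢyᵢ = 40·6 + 70·7 + 3·7 + 400·4 + 900·2 + 80·2 = 4311.
x* = 3838/1493 = 2.57, y* = 4311/1493 = 2.89.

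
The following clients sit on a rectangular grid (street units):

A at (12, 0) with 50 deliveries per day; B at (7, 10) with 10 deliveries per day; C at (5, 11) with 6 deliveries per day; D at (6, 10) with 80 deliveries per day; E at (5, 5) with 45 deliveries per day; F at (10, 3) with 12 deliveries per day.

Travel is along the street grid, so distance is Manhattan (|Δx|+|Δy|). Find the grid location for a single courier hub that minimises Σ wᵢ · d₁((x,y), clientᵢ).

(6, 5)

Manhattan distance separates: Σwᵢ(|x−xᵢ|+|y−yᵢ|) = Σwᵢ|x−xᵢ| + Σwᵢ|y−yᵢ|, so x and y are optimised independently as 1-D weighted medians.
Total weight W = 203; half = 101.5.
x-coordinate, sorted with cumulative weight:
  x=5 (C, w=6) cum 6
  x=5 (E, w=45) cum 51
  x=6 (D, w=80) cum 131  ← median
  x=7 (B, w=10) cum 141
  x=10 (F, w=12) cum 153
  x=12 (A, w=50) cum 203
⇒ x* = 6
y-coordinate, sorted with cumulative weight:
  y=0 (A, w=50) cum 50
  y=3 (F, w=12) cum 62
  y=5 (E, w=45) cum 107  ← median
  y=10 (B, w=10) cum 117
  y=10 (D, w=80) cum 197
  y=11 (C, w=6) cum 203
⇒ y* = 5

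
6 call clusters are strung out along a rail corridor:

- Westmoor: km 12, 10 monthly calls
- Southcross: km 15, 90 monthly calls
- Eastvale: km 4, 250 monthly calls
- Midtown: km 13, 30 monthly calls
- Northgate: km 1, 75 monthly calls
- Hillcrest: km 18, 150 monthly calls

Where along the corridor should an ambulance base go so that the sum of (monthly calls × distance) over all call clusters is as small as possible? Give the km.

For a sum of weighted absolute distances on a line, the optimum is the weighted median (not the mean). Total weight W = 605; half-weight = 302.5.
Sort by position and accumulate weight:
  km 1 (Northgate, w=75) → cum 75
  km 4 (Eastvale, w=250) → cum 325  ≥ 302.5 → median here
  km 12 (Westmoor, w=10) → cum 335
  km 13 (Midtown, w=30) → cum 365
  km 15 (Southcross, w=90) → cum 455
  km 18 (Hillcrest, w=150) → cum 605
Optimal location: km 4.

x = 4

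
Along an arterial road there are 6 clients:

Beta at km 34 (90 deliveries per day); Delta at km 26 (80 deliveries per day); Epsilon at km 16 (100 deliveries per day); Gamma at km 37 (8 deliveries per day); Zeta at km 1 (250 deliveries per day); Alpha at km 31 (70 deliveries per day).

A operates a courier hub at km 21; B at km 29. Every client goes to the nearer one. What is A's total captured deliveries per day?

The indifferent point is the midpoint (21+29)/2 = 25; clients left of it (closer to A at 21) go to A, those right go to B.
  Zeta at 1 (w=250) → A
  Epsilon at 16 (w=100) → A
  Delta at 26 (w=80) → B
  Alpha at 31 (w=70) → B
  Beta at 34 (w=90) → B
  Gamma at 37 (w=8) → B
A captures 350; B captures 248.

350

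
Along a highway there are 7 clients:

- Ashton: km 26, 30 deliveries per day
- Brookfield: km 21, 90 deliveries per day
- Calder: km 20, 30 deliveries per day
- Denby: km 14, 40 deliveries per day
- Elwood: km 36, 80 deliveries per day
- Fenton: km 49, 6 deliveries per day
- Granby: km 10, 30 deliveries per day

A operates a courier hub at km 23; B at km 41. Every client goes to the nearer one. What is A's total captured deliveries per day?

The indifferent point is the midpoint (23+41)/2 = 32; clients left of it (closer to A at 23) go to A, those right go to B.
  Granby at 10 (w=30) → A
  Denby at 14 (w=40) → A
  Calder at 20 (w=30) → A
  Brookfield at 21 (w=90) → A
  Ashton at 26 (w=30) → A
  Elwood at 36 (w=80) → B
  Fenton at 49 (w=6) → B
A captures 220; B captures 86.

220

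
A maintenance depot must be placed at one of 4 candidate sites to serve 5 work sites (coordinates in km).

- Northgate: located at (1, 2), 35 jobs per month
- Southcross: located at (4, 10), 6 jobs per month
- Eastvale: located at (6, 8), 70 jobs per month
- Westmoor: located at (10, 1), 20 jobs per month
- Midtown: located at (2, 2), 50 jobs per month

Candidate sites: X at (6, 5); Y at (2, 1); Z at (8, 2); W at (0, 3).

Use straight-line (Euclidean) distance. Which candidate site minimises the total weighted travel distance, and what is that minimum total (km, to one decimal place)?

X, total 809.5 km

Total weighted distance at each candidate:
  X (6, 5): total = 809.5
  Y (2, 1): total = 879.2
  Z (8, 2): total = 1086.1
  W (0, 3): total = 960.4
Minimum is at X with total 809.5 km.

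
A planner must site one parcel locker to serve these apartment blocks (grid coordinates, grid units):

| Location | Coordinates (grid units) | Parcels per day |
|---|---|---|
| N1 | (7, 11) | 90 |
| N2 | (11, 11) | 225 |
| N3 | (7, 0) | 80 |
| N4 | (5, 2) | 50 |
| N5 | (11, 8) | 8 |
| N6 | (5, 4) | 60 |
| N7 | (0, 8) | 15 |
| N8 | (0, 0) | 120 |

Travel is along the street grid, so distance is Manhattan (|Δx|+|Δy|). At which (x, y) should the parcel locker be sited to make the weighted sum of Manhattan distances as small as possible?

Manhattan distance separates: Σwᵢ(|x−xᵢ|+|y−yᵢ|) = Σwᵢ|x−xᵢ| + Σwᵢ|y−yᵢ|, so x and y are optimised independently as 1-D weighted medians.
Total weight W = 648; half = 324.
x-coordinate, sorted with cumulative weight:
  x=0 (N7, w=15) cum 15
  x=0 (N8, w=120) cum 135
  x=5 (N4, w=50) cum 185
  x=5 (N6, w=60) cum 245
  x=7 (N1, w=90) cum 335  ← median
  x=7 (N3, w=80) cum 415
  x=11 (N2, w=225) cum 640
  x=11 (N5, w=8) cum 648
⇒ x* = 7
y-coordinate, sorted with cumulative weight:
  y=0 (N3, w=80) cum 80
  y=0 (N8, w=120) cum 200
  y=2 (N4, w=50) cum 250
  y=4 (N6, w=60) cum 310
  y=8 (N5, w=8) cum 318
  y=8 (N7, w=15) cum 333  ← median
  y=11 (N1, w=90) cum 423
  y=11 (N2, w=225) cum 648
⇒ y* = 8

(7, 8)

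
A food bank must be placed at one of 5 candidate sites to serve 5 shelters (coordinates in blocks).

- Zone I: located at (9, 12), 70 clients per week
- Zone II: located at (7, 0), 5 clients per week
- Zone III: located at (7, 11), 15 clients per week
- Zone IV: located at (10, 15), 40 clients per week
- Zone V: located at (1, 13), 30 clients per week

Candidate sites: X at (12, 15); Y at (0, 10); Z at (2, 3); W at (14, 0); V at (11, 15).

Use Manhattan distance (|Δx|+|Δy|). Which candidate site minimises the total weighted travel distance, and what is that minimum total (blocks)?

V, total 965 blocks

Total weighted distance at each candidate:
  X (12, 15): total = 1125
  Y (0, 10): total = 1695
  Z (2, 3): total = 2485
  W (14, 0): total = 3035
  V (11, 15): total = 965
Minimum is at V with total 965 blocks.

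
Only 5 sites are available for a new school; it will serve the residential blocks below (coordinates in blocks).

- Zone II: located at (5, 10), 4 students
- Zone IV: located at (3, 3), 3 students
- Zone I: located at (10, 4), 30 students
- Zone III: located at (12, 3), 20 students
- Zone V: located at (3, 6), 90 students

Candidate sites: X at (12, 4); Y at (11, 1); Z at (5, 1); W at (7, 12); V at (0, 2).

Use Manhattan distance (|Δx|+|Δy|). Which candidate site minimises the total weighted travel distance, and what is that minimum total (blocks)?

Total weighted distance at each candidate:
  X (12, 4): total = 1152
  Y (11, 1): total = 1440
  Z (5, 1): total = 1098
  W (7, 12): total = 1565
  V (0, 2): total = 1314
Minimum is at Z with total 1098 blocks.

Z, total 1098 blocks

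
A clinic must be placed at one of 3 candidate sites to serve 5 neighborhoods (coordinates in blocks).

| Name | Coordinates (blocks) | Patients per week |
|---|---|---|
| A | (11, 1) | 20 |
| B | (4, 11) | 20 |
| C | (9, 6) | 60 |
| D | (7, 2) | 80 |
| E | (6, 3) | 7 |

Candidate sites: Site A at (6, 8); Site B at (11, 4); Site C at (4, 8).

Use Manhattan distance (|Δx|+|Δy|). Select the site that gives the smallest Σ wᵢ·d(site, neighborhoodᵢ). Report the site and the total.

Total weighted distance at each candidate:
  Site A (6, 8): total = 1235
  Site B (11, 4): total = 1102
  Site C (4, 8): total = 1529
Minimum is at Site B with total 1102 blocks.

Site B, total 1102 blocks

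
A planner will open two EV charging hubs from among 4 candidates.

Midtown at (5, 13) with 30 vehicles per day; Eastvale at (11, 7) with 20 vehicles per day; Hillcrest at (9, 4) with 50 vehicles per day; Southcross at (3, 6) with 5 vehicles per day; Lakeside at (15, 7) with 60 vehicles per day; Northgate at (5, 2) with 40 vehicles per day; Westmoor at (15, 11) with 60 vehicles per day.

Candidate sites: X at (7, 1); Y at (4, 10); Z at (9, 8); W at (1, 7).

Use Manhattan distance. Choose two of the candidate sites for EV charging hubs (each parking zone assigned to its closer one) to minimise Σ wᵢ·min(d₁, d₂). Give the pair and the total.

Evaluate every pair (each demand assigned to the nearer of the two):
  {X, Z}: total = 1650
  {Y, Z}: total = 1725
  {Z, W}: total = 1865
  {X, Y}: total = 2275
  {X, W}: total = 2805
  {Y, W}: total = 2805
Best pair: {X, Z} with total 1650.

{X, Z}, total 1650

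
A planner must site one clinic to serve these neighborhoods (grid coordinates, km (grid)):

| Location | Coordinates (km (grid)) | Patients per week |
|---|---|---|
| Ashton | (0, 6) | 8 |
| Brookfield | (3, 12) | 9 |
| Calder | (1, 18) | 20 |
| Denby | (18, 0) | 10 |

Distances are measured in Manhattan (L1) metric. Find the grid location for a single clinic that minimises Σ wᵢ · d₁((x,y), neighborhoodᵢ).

Manhattan distance separates: Σwᵢ(|x−xᵢ|+|y−yᵢ|) = Σwᵢ|x−xᵢ| + Σwᵢ|y−yᵢ|, so x and y are optimised independently as 1-D weighted medians.
Total weight W = 47; half = 23.5.
x-coordinate, sorted with cumulative weight:
  x=0 (Ashton, w=8) cum 8
  x=1 (Calder, w=20) cum 28  ← median
  x=3 (Brookfield, w=9) cum 37
  x=18 (Denby, w=10) cum 47
⇒ x* = 1
y-coordinate, sorted with cumulative weight:
  y=0 (Denby, w=10) cum 10
  y=6 (Ashton, w=8) cum 18
  y=12 (Brookfield, w=9) cum 27  ← median
  y=18 (Calder, w=20) cum 47
⇒ y* = 12

(1, 12)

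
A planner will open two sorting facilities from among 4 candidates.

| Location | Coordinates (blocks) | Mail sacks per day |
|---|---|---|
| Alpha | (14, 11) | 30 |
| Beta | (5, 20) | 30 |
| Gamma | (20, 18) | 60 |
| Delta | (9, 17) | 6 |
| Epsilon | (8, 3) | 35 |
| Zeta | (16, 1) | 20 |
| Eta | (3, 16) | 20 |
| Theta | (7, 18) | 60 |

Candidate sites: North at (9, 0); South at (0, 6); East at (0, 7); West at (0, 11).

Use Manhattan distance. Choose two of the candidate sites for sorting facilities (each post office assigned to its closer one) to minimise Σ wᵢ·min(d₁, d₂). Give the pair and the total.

{North, West}, total 3850

Evaluate every pair (each demand assigned to the nearer of the two):
  {North, West}: total = 3850
  {South, West}: total = 4355
  {East, West}: total = 4410
  {North, East}: total = 4482
  {North, South}: total = 4592
  {South, East}: total = 5179
Best pair: {North, West} with total 3850.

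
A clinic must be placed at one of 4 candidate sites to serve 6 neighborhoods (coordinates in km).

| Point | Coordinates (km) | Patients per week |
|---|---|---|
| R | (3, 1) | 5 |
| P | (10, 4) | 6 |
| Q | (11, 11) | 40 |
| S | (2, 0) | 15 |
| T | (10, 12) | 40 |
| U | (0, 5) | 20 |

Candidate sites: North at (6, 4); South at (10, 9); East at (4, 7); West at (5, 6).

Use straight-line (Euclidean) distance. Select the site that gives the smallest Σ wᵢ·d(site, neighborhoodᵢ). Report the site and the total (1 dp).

South, total 688.6 km

Total weighted distance at each candidate:
  North (6, 4): total = 953.6
  South (10, 9): total = 688.6
  East (4, 7): total = 904.2
  West (5, 6): total = 886.7
Minimum is at South with total 688.6 km.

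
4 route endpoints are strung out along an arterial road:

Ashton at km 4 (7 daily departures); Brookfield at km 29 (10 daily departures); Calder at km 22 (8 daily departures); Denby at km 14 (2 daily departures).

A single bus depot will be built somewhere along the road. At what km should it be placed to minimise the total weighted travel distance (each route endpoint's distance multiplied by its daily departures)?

For a sum of weighted absolute distances on a line, the optimum is the weighted median (not the mean). Total weight W = 27; half-weight = 13.5.
Sort by position and accumulate weight:
  km 4 (Ashton, w=7) → cum 7
  km 14 (Denby, w=2) → cum 9
  km 22 (Calder, w=8) → cum 17  ≥ 13.5 → median here
  km 29 (Brookfield, w=10) → cum 27
Optimal location: km 22.

x = 22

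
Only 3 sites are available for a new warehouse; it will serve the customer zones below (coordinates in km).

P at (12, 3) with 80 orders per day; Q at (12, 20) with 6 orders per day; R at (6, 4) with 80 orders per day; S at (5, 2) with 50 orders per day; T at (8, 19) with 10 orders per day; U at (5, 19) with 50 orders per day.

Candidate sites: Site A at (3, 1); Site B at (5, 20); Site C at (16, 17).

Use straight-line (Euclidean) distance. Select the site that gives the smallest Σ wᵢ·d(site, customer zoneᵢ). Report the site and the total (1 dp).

Total weighted distance at each candidate:
  Site A (3, 1): total = 2407.3
  Site B (5, 20): total = 3776.9
  Site C (16, 17): total = 4078.4
Minimum is at Site A with total 2407.3 km.

Site A, total 2407.3 km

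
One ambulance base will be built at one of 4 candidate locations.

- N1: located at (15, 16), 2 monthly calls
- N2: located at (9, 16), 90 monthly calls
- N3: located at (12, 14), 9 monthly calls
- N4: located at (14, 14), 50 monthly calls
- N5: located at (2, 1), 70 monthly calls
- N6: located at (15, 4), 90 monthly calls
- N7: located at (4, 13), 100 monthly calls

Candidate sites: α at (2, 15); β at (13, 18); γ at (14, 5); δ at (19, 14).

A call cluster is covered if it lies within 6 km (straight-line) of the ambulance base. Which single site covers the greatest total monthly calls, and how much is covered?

β, covering 151

Coverage radius r = 6 km; a point is covered iff (Δx)²+(Δy)² ≤ 6² = 36.
  α (2, 15): covers {N7} → 100
  β (13, 18): covers {N1, N2, N3, N4} → 151
  γ (14, 5): covers {N6} → 90
  δ (19, 14): covers {N1, N4} → 52
Maximum coverage at β: 151 monthly calls.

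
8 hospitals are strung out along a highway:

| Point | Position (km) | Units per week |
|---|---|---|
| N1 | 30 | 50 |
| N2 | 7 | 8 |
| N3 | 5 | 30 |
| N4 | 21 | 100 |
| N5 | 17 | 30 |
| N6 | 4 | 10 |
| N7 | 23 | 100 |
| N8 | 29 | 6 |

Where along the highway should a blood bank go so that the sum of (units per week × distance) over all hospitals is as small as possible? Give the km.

x = 21

For a sum of weighted absolute distances on a line, the optimum is the weighted median (not the mean). Total weight W = 334; half-weight = 167.
Sort by position and accumulate weight:
  km 4 (N6, w=10) → cum 10
  km 5 (N3, w=30) → cum 40
  km 7 (N2, w=8) → cum 48
  km 17 (N5, w=30) → cum 78
  km 21 (N4, w=100) → cum 178  ≥ 167 → median here
  km 23 (N7, w=100) → cum 278
  km 29 (N8, w=6) → cum 284
  km 30 (N1, w=50) → cum 334
Optimal location: km 21.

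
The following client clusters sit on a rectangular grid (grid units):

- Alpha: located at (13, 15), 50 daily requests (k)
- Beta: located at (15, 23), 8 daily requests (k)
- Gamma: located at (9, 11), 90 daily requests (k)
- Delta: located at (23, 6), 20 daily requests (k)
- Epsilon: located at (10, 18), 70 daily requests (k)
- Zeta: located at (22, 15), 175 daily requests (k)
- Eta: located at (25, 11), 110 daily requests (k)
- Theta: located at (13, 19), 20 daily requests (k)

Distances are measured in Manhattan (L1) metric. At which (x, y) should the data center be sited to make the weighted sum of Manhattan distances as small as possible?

Manhattan distance separates: Σwᵢ(|x−xᵢ|+|y−yᵢ|) = Σwᵢ|x−xᵢ| + Σwᵢ|y−yᵢ|, so x and y are optimised independently as 1-D weighted medians.
Total weight W = 543; half = 271.5.
x-coordinate, sorted with cumulative weight:
  x=9 (Gamma, w=90) cum 90
  x=10 (Epsilon, w=70) cum 160
  x=13 (Alpha, w=50) cum 210
  x=13 (Theta, w=20) cum 230
  x=15 (Beta, w=8) cum 238
  x=22 (Zeta, w=175) cum 413  ← median
  x=23 (Delta, w=20) cum 433
  x=25 (Eta, w=110) cum 543
⇒ x* = 22
y-coordinate, sorted with cumulative weight:
  y=6 (Delta, w=20) cum 20
  y=11 (Gamma, w=90) cum 110
  y=11 (Eta, w=110) cum 220
  y=15 (Alpha, w=50) cum 270
  y=15 (Zeta, w=175) cum 445  ← median
  y=18 (Epsilon, w=70) cum 515
  y=19 (Theta, w=20) cum 535
  y=23 (Beta, w=8) cum 543
⇒ y* = 15

(22, 15)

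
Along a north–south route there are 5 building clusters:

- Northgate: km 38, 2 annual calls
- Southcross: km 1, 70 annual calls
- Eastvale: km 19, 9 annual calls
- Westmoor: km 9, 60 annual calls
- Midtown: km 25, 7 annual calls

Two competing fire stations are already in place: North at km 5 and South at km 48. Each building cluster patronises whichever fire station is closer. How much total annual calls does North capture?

146

The indifferent point is the midpoint (5+48)/2 = 26.5; building clusters left of it (closer to North at 5) go to North, those right go to South.
  Southcross at 1 (w=70) → North
  Westmoor at 9 (w=60) → North
  Eastvale at 19 (w=9) → North
  Midtown at 25 (w=7) → North
  Northgate at 38 (w=2) → South
North captures 146; South captures 2.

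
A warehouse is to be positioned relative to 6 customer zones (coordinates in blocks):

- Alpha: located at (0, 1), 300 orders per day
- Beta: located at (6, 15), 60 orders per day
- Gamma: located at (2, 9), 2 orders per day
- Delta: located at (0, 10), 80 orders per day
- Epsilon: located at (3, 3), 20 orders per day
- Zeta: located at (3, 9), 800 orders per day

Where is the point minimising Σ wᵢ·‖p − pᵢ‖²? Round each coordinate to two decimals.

The minimiser of Σwᵢ‖p−pᵢ‖² is the weighted centroid p* = (Σwᵢpᵢ)/(Σwᵢ).
Σwᵢ = 1262.
Σwᵢxᵢ = 300·0 + 60·6 + 2·2 + 80·0 + 20·3 + 800·3 = 2824.
Σwᵢyᵢ = 300·1 + 60·15 + 2·9 + 80·10 + 20·3 + 800·9 = 9278.
x* = 2824/1262 = 2.24, y* = 9278/1262 = 7.35.

(2.24, 7.35)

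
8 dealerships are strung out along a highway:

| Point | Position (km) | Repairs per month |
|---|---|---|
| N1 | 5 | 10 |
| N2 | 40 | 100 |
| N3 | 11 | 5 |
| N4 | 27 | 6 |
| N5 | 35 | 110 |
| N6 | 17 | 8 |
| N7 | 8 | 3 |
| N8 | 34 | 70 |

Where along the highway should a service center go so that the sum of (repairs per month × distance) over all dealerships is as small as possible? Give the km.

For a sum of weighted absolute distances on a line, the optimum is the weighted median (not the mean). Total weight W = 312; half-weight = 156.
Sort by position and accumulate weight:
  km 5 (N1, w=10) → cum 10
  km 8 (N7, w=3) → cum 13
  km 11 (N3, w=5) → cum 18
  km 17 (N6, w=8) → cum 26
  km 27 (N4, w=6) → cum 32
  km 34 (N8, w=70) → cum 102
  km 35 (N5, w=110) → cum 212  ≥ 156 → median here
  km 40 (N2, w=100) → cum 312
Optimal location: km 35.

x = 35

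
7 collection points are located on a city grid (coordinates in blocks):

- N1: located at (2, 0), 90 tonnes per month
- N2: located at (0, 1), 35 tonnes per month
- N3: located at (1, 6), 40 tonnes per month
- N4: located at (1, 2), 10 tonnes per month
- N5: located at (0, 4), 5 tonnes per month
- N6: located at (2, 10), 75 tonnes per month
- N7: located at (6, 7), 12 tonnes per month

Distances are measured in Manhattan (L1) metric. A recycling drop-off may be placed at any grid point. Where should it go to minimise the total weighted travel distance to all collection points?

Manhattan distance separates: Σwᵢ(|x−xᵢ|+|y−yᵢ|) = Σwᵢ|x−xᵢ| + Σwᵢ|y−yᵢ|, so x and y are optimised independently as 1-D weighted medians.
Total weight W = 267; half = 133.5.
x-coordinate, sorted with cumulative weight:
  x=0 (N2, w=35) cum 35
  x=0 (N5, w=5) cum 40
  x=1 (N3, w=40) cum 80
  x=1 (N4, w=10) cum 90
  x=2 (N1, w=90) cum 180  ← median
  x=2 (N6, w=75) cum 255
  x=6 (N7, w=12) cum 267
⇒ x* = 2
y-coordinate, sorted with cumulative weight:
  y=0 (N1, w=90) cum 90
  y=1 (N2, w=35) cum 125
  y=2 (N4, w=10) cum 135  ← median
  y=4 (N5, w=5) cum 140
  y=6 (N3, w=40) cum 180
  y=7 (N7, w=12) cum 192
  y=10 (N6, w=75) cum 267
⇒ y* = 2

(2, 2)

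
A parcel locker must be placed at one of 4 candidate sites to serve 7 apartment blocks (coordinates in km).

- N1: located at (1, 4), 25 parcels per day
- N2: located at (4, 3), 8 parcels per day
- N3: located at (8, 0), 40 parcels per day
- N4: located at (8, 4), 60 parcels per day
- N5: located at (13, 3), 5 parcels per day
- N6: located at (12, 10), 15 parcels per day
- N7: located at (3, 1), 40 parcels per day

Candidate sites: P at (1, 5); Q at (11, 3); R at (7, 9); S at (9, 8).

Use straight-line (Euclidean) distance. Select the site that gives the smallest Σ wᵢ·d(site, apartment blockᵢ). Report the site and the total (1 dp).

Q, total 1112.6 km

Total weighted distance at each candidate:
  P (1, 5): total = 1243.2
  Q (11, 3): total = 1112.6
  R (7, 9): total = 1393.8
  S (9, 8): total = 1304.9
Minimum is at Q with total 1112.6 km.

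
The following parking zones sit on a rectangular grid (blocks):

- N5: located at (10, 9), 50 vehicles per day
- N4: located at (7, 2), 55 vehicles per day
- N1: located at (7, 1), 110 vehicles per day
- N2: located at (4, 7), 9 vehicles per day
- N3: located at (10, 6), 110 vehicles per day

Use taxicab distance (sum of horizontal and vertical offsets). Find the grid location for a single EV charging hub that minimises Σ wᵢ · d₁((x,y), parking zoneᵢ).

Manhattan distance separates: Σwᵢ(|x−xᵢ|+|y−yᵢ|) = Σwᵢ|x−xᵢ| + Σwᵢ|y−yᵢ|, so x and y are optimised independently as 1-D weighted medians.
Total weight W = 334; half = 167.
x-coordinate, sorted with cumulative weight:
  x=4 (N2, w=9) cum 9
  x=7 (N4, w=55) cum 64
  x=7 (N1, w=110) cum 174  ← median
  x=10 (N5, w=50) cum 224
  x=10 (N3, w=110) cum 334
⇒ x* = 7
y-coordinate, sorted with cumulative weight:
  y=1 (N1, w=110) cum 110
  y=2 (N4, w=55) cum 165
  y=6 (N3, w=110) cum 275  ← median
  y=7 (N2, w=9) cum 284
  y=9 (N5, w=50) cum 334
⇒ y* = 6

(7, 6)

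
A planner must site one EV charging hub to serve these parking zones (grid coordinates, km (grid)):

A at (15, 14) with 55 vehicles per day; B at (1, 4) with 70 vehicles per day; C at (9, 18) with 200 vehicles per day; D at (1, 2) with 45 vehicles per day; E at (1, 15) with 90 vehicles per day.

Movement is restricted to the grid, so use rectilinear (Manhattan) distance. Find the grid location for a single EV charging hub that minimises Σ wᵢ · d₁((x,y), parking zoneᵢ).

Manhattan distance separates: Σwᵢ(|x−xᵢ|+|y−yᵢ|) = Σwᵢ|x−xᵢ| + Σwᵢ|y−yᵢ|, so x and y are optimised independently as 1-D weighted medians.
Total weight W = 460; half = 230.
x-coordinate, sorted with cumulative weight:
  x=1 (B, w=70) cum 70
  x=1 (D, w=45) cum 115
  x=1 (E, w=90) cum 205
  x=9 (C, w=200) cum 405  ← median
  x=15 (A, w=55) cum 460
⇒ x* = 9
y-coordinate, sorted with cumulative weight:
  y=2 (D, w=45) cum 45
  y=4 (B, w=70) cum 115
  y=14 (A, w=55) cum 170
  y=15 (E, w=90) cum 260  ← median
  y=18 (C, w=200) cum 460
⇒ y* = 15

(9, 15)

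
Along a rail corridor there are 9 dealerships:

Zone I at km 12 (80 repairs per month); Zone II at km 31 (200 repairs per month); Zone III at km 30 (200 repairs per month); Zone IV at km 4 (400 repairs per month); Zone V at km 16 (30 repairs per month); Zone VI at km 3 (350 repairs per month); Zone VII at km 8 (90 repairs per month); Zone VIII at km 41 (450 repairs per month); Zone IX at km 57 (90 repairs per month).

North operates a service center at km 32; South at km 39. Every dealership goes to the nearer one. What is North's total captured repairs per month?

1350

The indifferent point is the midpoint (32+39)/2 = 35.5; dealerships left of it (closer to North at 32) go to North, those right go to South.
  Zone VI at 3 (w=350) → North
  Zone IV at 4 (w=400) → North
  Zone VII at 8 (w=90) → North
  Zone I at 12 (w=80) → North
  Zone V at 16 (w=30) → North
  Zone III at 30 (w=200) → North
  Zone II at 31 (w=200) → North
  Zone VIII at 41 (w=450) → South
  Zone IX at 57 (w=90) → South
North captures 1350; South captures 540.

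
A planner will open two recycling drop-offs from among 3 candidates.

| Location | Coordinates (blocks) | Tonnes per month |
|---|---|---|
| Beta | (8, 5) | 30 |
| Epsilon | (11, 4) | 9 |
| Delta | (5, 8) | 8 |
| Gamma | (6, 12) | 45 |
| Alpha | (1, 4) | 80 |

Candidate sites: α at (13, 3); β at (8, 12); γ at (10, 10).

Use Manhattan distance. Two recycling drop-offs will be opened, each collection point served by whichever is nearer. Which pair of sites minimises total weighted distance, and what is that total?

{α, β}, total 1423

Evaluate every pair (each demand assigned to the nearer of the two):
  {α, β}: total = 1423
  {α, γ}: total = 1603
  {β, γ}: total = 1619
Best pair: {α, β} with total 1423.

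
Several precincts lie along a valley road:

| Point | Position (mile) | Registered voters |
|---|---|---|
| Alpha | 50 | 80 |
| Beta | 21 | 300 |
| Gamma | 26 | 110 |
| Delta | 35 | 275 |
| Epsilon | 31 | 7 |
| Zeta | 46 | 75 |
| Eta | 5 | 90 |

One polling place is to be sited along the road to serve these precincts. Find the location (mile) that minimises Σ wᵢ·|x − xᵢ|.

For a sum of weighted absolute distances on a line, the optimum is the weighted median (not the mean). Total weight W = 937; half-weight = 468.5.
Sort by position and accumulate weight:
  mile 5 (Eta, w=90) → cum 90
  mile 21 (Beta, w=300) → cum 390
  mile 26 (Gamma, w=110) → cum 500  ≥ 468.5 → median here
  mile 31 (Epsilon, w=7) → cum 507
  mile 35 (Delta, w=275) → cum 782
  mile 46 (Zeta, w=75) → cum 857
  mile 50 (Alpha, w=80) → cum 937
Optimal location: mile 26.

x = 26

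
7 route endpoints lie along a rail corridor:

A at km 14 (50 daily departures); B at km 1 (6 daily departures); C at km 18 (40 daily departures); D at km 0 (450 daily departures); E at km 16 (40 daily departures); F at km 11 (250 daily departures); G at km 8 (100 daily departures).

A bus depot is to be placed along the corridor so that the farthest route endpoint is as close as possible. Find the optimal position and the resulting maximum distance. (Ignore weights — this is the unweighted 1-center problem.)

The 1-center on a line is the midpoint of the two extreme points: leftmost at 0, rightmost at 18.
Optimal location = (0 + 18)/2 = 9; maximum distance = (18 − 0)/2 = 9.

location 9, max distance 9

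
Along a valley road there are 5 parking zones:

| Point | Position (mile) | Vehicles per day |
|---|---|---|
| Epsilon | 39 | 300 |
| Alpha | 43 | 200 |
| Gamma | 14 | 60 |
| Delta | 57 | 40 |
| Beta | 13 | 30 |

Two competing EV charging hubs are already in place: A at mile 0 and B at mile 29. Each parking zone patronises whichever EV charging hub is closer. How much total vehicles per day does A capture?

The indifferent point is the midpoint (0+29)/2 = 14.5; parking zones left of it (closer to A at 0) go to A, those right go to B.
  Beta at 13 (w=30) → A
  Gamma at 14 (w=60) → A
  Epsilon at 39 (w=300) → B
  Alpha at 43 (w=200) → B
  Delta at 57 (w=40) → B
A captures 90; B captures 540.

90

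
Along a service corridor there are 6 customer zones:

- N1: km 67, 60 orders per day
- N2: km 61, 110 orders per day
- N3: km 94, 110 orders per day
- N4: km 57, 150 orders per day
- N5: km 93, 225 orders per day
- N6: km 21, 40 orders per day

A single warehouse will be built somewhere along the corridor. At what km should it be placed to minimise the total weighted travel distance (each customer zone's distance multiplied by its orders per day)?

x = 67

For a sum of weighted absolute distances on a line, the optimum is the weighted median (not the mean). Total weight W = 695; half-weight = 347.5.
Sort by position and accumulate weight:
  km 21 (N6, w=40) → cum 40
  km 57 (N4, w=150) → cum 190
  km 61 (N2, w=110) → cum 300
  km 67 (N1, w=60) → cum 360  ≥ 347.5 → median here
  km 93 (N5, w=225) → cum 585
  km 94 (N3, w=110) → cum 695
Optimal location: km 67.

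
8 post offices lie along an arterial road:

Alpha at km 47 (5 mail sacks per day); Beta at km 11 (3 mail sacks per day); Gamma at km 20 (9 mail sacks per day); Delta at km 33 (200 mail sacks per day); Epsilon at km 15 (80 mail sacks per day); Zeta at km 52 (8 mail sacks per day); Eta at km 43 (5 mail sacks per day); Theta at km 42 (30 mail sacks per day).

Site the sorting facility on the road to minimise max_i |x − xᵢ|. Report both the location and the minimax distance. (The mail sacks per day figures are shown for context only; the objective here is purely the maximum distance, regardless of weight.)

location 31.5, max distance 20.5

The 1-center on a line is the midpoint of the two extreme points: leftmost at 11, rightmost at 52.
Optimal location = (11 + 52)/2 = 31.5; maximum distance = (52 − 11)/2 = 20.5.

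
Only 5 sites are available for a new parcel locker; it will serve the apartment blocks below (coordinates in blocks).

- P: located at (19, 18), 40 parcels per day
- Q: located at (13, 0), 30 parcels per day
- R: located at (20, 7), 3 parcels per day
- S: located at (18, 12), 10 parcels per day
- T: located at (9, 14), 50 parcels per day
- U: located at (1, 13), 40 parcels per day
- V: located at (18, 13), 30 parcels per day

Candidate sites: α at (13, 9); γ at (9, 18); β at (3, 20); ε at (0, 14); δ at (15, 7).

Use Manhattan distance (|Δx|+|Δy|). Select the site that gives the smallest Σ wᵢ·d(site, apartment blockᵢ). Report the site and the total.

α, total 2337 blocks

Total weighted distance at each candidate:
  α (13, 9): total = 2337
  γ (9, 18): total = 2416
  β (3, 20): total = 3560
  ε (0, 14): total = 3111
  δ (15, 7): total = 2685
Minimum is at α with total 2337 blocks.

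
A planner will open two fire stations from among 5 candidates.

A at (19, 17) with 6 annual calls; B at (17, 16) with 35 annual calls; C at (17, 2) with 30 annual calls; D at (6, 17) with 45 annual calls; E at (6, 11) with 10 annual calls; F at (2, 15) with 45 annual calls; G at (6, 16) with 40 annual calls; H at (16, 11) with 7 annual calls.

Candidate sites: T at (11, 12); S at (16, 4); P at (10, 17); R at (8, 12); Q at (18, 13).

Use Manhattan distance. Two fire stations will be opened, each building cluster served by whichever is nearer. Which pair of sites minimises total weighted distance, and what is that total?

Evaluate every pair (each demand assigned to the nearer of the two):
  {S, P}: total = 1403
  {P, Q}: total = 1488
  {R, Q}: total = 1548
  {S, R}: total = 1680
  {T, P}: total = 1746
  {P, R}: total = 1782
  {T, R}: total = 1940
  {T, Q}: total = 1968
  {T, S}: total = 1970
  {S, Q}: total = 2558
Best pair: {S, P} with total 1403.

{S, P}, total 1403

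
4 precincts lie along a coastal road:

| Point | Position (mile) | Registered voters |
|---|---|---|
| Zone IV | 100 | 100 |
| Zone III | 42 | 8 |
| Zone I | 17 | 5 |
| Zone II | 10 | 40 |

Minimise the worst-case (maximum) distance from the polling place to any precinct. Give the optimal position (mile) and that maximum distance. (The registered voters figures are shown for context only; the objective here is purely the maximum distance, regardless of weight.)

The 1-center on a line is the midpoint of the two extreme points: leftmost at 10, rightmost at 100.
Optimal location = (10 + 100)/2 = 55; maximum distance = (100 − 10)/2 = 45.

location 55, max distance 45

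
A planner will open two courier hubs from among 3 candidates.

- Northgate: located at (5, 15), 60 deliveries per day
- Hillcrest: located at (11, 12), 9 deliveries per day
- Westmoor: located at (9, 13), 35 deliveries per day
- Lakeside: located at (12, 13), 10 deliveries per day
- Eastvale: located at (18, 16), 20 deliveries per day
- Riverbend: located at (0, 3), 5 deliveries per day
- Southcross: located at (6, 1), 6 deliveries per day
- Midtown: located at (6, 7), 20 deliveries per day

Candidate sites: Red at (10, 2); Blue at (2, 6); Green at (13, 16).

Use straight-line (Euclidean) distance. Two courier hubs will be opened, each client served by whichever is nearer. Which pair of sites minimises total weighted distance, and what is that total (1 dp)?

{Blue, Green}, total 969.5

Evaluate every pair (each demand assigned to the nearer of the two):
  {Blue, Green}: total = 969.5
  {Red, Green}: total = 1033.7
  {Red, Blue}: total = 1565.7
Best pair: {Blue, Green} with total 969.5.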